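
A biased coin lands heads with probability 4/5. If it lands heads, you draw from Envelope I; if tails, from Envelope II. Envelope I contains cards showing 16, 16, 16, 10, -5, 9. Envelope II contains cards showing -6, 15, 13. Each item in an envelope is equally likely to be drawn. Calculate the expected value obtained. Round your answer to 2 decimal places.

9.73

E[X | Envelope I] = (16 + 16 + 16 + 10 − 5 + 9)/6 = 31/3
E[X | Envelope II] = (-6 + 15 + 13)/3 = 22/3
E[X] = (4/5)·31/3 + (1/5)·22/3 = 146/15 ≈ 9.73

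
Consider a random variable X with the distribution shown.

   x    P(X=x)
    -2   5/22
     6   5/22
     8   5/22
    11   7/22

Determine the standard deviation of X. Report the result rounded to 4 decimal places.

E[X] = 137/22, E[X²] = 1367/22
Var(X) = E[X²] − (E[X])² = 1367/22 − 18769/484 = 11305/484
SD(X) = √(11305/484) ≈ 4.8330

4.8330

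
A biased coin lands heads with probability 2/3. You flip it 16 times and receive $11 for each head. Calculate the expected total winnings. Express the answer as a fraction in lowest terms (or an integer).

E[#heads] = 16·2/3 = 32/3 (linearity over flips).
E[winnings] = 11·32/3 = 352/3.

352/3 dollars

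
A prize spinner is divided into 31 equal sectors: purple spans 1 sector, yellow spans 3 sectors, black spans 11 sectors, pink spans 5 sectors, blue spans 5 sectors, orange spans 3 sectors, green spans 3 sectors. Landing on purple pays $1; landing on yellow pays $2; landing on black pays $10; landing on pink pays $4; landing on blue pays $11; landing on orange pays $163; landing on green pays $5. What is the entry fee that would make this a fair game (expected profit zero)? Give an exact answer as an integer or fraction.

696/31 dollars

E[payout] = (1/31)·1 + (3/31)·2 + (11/31)·10 + (5/31)·4 + (5/31)·11 + (3/31)·163 + (3/31)·5 = 696/31
Fair fee = E[payout] = 696/31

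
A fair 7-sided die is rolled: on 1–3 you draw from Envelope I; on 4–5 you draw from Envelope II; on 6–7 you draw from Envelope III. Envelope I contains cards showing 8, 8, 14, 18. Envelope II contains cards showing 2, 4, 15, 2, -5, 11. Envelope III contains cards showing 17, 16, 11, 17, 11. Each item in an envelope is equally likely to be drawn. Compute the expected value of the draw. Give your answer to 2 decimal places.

E[X | Envelope I] = (8 + 8 + 14 + 18)/4 = 12
E[X | Envelope II] = (2 + 4 + 15 + 2 − 5 + 11)/6 = 29/6
E[X | Envelope III] = (17 + 16 + 11 + 17 + 11)/5 = 72/5
E[X] = (3/7)·12 + (2/7)·29/6 + (2/7)·72/5 = 1117/105 ≈ 10.64

10.64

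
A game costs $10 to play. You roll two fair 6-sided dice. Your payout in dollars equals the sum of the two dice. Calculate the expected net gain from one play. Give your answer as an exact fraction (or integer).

Distribution of the sum of the two dice: 2 w.p. 1/36, 3 w.p. 1/18, 4 w.p. 1/12, 5 w.p. 1/9, 6 w.p. 5/36, 7 w.p. 1/6, …
E[payout] = (1/36)·2 + (1/18)·3 + (1/12)·4 + (1/9)·5 + (5/36)·6 + (1/6)·7 + (5/36)·8 + (1/9)·9 + (1/12)·10 + (1/18)·11 + (1/36)·12 = 7
Expected profit = 7 − 10 = -3

-$3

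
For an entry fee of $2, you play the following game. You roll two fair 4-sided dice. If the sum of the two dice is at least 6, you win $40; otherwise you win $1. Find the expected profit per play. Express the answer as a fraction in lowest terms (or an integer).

E[payout] = (5/8)·1 + (3/8)·40 = 125/8
Expected profit = 125/8 − 2 = 109/8

109/8 dollars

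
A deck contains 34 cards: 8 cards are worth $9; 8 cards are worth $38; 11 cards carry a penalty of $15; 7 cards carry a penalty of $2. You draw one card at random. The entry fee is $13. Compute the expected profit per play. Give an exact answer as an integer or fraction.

E[payout] = (8/34)·9 + (8/34)·38 + (11/34)·(-15) + (7/34)·(-2) = 197/34
Expected profit = 197/34 − 13 = -245/34

-245/34 dollars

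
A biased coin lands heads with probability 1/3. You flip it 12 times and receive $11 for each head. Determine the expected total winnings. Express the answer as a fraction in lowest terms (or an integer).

$44

E[#heads] = 12·1/3 = 4 (linearity over flips).
E[winnings] = 11·4 = 44.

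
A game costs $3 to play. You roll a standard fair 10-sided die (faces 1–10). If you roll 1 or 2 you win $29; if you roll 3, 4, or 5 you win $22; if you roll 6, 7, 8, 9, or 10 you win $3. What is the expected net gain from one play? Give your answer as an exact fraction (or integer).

109/10 dollars

E[payout] = (1/2)·3 + (3/10)·22 + (1/5)·29 = 139/10
Expected profit = 139/10 − 3 = 109/10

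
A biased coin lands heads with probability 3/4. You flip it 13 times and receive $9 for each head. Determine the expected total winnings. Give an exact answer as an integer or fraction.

351/4 dollars

E[#heads] = 13·3/4 = 39/4 (linearity over flips).
E[winnings] = 9·39/4 = 351/4.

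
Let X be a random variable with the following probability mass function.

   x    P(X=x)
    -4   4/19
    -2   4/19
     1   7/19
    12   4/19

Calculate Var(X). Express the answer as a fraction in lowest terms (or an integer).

11636/361

E[X] = (4/19)·(-4) + (4/19)·(-2) + (7/19)·1 + (4/19)·12 = 31/19
E[X²] = (4/19)·16 + (4/19)·4 + (7/19)·1 + (4/19)·144 = 663/19
Var(X) = 663/19 − (31/19)² = 11636/361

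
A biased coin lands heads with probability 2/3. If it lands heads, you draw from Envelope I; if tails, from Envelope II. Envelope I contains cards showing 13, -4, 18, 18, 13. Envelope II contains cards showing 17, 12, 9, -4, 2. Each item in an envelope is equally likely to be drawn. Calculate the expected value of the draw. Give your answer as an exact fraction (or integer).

E[X | Envelope I] = (13 − 4 + 18 + 18 + 13)/5 = 58/5
E[X | Envelope II] = (17 + 12 + 9 − 4 + 2)/5 = 36/5
E[X] = (2/3)·58/5 + (1/3)·36/5 = 152/15

152/15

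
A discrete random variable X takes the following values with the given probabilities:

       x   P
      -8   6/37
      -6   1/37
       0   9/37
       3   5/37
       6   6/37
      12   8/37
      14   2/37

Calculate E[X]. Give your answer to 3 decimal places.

E[X] = (6/37)·(-8) + (1/37)·(-6) + (9/37)·0 + (5/37)·3 + (6/37)·6 + (8/37)·12 + (2/37)·14
     = 121/37 ≈ 3.270

3.270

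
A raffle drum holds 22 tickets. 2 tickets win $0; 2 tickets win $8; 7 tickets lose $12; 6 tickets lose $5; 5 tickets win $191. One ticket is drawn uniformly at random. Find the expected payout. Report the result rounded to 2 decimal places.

E[payout] = (2/22)·0 + (2/22)·8 + (7/22)·(-12) + (6/22)·(-5) + (5/22)·191 = 857/22
≈ $38.95

$38.95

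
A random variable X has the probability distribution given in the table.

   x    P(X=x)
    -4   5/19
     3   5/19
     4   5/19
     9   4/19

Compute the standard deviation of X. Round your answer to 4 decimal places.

E[X] = 51/19, E[X²] = 529/19
Var(X) = E[X²] − (E[X])² = 529/19 − 2601/361 = 7450/361
SD(X) = √(7450/361) ≈ 4.5428

4.5428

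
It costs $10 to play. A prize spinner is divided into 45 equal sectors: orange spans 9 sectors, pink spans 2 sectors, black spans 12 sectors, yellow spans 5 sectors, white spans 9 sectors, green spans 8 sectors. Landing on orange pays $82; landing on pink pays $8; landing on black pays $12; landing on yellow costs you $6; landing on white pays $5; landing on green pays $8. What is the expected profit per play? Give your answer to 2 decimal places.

E[payout] = (9/45)·82 + (2/45)·8 + (12/45)·12 + (5/45)·(-6) + (9/45)·5 + (8/45)·8 = 977/45
Expected profit = 977/45 − 10 = 527/45 ≈ $11.71

$11.71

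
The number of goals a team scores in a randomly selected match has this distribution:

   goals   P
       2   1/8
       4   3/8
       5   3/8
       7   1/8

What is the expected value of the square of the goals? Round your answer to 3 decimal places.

22.000

E[X²] = (1/8)·4 + (3/8)·16 + (3/8)·25 + (1/8)·49
     = 22 ≈ 22.000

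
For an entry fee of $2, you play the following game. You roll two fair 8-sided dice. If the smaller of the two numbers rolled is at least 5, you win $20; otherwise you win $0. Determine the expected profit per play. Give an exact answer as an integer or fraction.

$3

E[payout] = (3/4)·0 + (1/4)·20 = 5
Expected profit = 5 − 2 = 3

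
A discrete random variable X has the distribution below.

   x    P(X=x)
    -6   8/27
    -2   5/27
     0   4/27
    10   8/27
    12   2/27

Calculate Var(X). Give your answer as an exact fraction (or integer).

35576/729

E[X] = (8/27)·(-6) + (5/27)·(-2) + (4/27)·0 + (8/27)·10 + (2/27)·12 = 46/27
E[X²] = (8/27)·36 + (5/27)·4 + (4/27)·0 + (8/27)·100 + (2/27)·144 = 1396/27
Var(X) = 1396/27 − (46/27)² = 35576/729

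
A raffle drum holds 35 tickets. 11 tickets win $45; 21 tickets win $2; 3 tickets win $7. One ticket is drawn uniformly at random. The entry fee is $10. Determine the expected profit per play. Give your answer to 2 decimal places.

E[payout] = (11/35)·45 + (21/35)·2 + (3/35)·7 = 558/35
Expected profit = 558/35 − 10 = 208/35 ≈ $5.94

$5.94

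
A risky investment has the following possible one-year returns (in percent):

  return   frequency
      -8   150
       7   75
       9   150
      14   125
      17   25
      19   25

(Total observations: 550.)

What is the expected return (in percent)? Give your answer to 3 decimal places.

Total = 550, so P(return=-8) = 150/550, etc.
E[X] = (3/11)·(-8) + (3/22)·7 + (3/11)·9 + (5/22)·14 + (1/22)·17 + (1/22)·19
     = 133/22 ≈ 6.045

6.045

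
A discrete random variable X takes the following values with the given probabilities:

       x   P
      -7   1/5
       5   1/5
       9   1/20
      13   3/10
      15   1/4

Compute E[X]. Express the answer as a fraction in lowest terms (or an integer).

77/10

E[X] = (1/5)·(-7) + (1/5)·5 + (1/20)·9 + (3/10)·13 + (1/4)·15
     = 77/10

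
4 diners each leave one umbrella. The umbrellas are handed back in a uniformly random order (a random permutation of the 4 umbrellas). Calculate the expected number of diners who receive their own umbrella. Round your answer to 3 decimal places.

Let Xᵢ = 1 if person i gets their own umbrella. For each i, P(Xᵢ=1) = 1/4.
By linearity of expectation, E[X₁+…+X_4] = 4·(1/4) = 1.
≈ 1.000

1.000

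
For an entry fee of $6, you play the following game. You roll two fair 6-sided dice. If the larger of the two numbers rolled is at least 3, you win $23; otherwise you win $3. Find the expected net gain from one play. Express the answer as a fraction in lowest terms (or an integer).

E[payout] = (1/9)·3 + (8/9)·23 = 187/9
Expected profit = 187/9 − 6 = 133/9

133/9 dollars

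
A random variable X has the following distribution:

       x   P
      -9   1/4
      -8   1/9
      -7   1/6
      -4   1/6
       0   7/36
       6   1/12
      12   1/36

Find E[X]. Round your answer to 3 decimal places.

-4.139

E[X] = (1/4)·(-9) + (1/9)·(-8) + (1/6)·(-7) + (1/6)·(-4) + (7/36)·0 + (1/12)·6 + (1/36)·12
     = -149/36 ≈ -4.139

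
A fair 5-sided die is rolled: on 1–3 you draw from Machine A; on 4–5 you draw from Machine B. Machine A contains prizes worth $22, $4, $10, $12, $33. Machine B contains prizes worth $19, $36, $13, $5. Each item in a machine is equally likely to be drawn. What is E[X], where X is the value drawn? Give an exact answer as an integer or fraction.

E[X | Machine A] = (22 + 4 + 10 + 12 + 33)/5 = 81/5
E[X | Machine B] = (19 + 36 + 13 + 5)/4 = 73/4
E[X] = (3/5)·81/5 + (2/5)·73/4 = 851/50

851/50 dollars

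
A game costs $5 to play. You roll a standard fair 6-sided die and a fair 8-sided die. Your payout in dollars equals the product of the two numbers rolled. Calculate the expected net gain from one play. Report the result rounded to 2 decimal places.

$10.75

Distribution of the product of the two numbers rolled: 1 w.p. 1/48, 2 w.p. 1/24, 3 w.p. 1/24, 4 w.p. 1/16, 5 w.p. 1/24, 6 w.p. 1/12, …
E[payout] = (1/48)·1 + (1/24)·2 + (1/24)·3 + (1/16)·4 + (1/24)·5 + (1/12)·6 + (1/48)·7 + (1/16)·8 + (1/48)·9 + (1/24)·10 + (1/12)·12 + (1/48)·14 + (1/24)·15 + (1/24)·16 + (1/24)·18 + (1/24)·20 + (1/48)·21 + (1/16)·24 + (1/48)·25 + (1/48)·28 + (1/24)·30 + (1/48)·32 + (1/48)·35 + (1/48)·36 + (1/48)·40 + (1/48)·42 + (1/48)·48 = 63/4
Expected profit = 63/4 − 5 = 43/4 ≈ $10.75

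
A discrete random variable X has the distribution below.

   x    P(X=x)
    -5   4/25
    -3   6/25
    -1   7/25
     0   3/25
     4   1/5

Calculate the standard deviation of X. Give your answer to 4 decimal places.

E[X] = -1, E[X²] = 241/25
Var(X) = E[X²] − (E[X])² = 241/25 − 1 = 216/25
SD(X) = √(216/25) ≈ 2.9394

2.9394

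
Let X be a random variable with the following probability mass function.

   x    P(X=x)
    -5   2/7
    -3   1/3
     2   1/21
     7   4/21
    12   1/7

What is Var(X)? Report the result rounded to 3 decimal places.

E[X] = (2/7)·(-5) + (1/3)·(-3) + (1/21)·2 + (4/21)·7 + (1/7)·12 = 5/7
E[X²] = (2/7)·25 + (1/3)·9 + (1/21)·4 + (4/21)·49 + (1/7)·144 = 845/21
Var(X) = 845/21 − (5/7)² = 5840/147 ≈ 39.728

39.728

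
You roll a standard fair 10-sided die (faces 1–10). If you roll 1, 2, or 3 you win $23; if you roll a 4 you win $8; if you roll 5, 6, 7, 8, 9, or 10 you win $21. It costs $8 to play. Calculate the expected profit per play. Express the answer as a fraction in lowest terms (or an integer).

123/10 dollars

E[payout] = (1/10)·8 + (3/5)·21 + (3/10)·23 = 203/10
Expected profit = 203/10 − 8 = 123/10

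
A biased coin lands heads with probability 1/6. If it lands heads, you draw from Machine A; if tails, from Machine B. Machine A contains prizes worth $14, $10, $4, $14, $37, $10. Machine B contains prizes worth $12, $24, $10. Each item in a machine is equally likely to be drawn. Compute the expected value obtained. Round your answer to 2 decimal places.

E[X | Machine A] = (14 + 10 + 4 + 14 + 37 + 10)/6 = 89/6
E[X | Machine B] = (12 + 24 + 10)/3 = 46/3
E[X] = (1/6)·89/6 + (5/6)·46/3 = 61/4 ≈ 15.25

$15.25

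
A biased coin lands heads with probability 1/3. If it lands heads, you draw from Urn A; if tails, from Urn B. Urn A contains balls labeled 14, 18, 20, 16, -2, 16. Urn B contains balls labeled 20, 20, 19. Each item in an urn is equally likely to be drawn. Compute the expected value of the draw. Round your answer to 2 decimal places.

E[X | Urn A] = (14 + 18 + 20 + 16 − 2 + 16)/6 = 41/3
E[X | Urn B] = (20 + 20 + 19)/3 = 59/3
E[X] = (1/3)·41/3 + (2/3)·59/3 = 53/3 ≈ 17.67

17.67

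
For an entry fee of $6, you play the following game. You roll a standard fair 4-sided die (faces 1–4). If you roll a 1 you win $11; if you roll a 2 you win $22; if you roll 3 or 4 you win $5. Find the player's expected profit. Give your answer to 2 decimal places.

E[payout] = (1/2)·5 + (1/4)·11 + (1/4)·22 = 43/4
Expected profit = 43/4 − 6 = 19/4 ≈ $4.75

$4.75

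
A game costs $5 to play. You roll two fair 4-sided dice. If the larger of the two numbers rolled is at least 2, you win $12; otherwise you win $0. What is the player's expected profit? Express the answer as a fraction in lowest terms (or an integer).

25/4 dollars

E[payout] = (1/16)·0 + (15/16)·12 = 45/4
Expected profit = 45/4 − 5 = 25/4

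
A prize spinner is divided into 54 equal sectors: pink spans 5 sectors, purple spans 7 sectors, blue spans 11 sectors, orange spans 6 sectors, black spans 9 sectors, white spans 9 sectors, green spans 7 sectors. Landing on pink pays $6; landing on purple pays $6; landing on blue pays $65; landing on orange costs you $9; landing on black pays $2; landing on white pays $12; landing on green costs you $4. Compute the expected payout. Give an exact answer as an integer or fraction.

277/18 dollars

E[payout] = (5/54)·6 + (7/54)·6 + (11/54)·65 + (6/54)·(-9) + (9/54)·2 + (9/54)·12 + (7/54)·(-4) = 277/18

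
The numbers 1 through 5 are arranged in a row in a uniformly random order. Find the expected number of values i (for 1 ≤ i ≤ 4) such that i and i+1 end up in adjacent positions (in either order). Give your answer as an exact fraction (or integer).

8/5

For each i ∈ {1,…,4}, let Xᵢ = 1 if i and i+1 are adjacent. P(Xᵢ=1) = 2·(5−1)!/5! = 2/5.
By linearity, E[ΣXᵢ] = (4)·(2/5) = 8/5.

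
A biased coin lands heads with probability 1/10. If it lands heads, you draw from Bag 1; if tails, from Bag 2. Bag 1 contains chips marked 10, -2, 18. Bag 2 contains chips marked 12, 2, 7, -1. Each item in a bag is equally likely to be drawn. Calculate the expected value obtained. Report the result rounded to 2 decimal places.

5.37

E[X | Bag 1] = (10 − 2 + 18)/3 = 26/3
E[X | Bag 2] = (12 + 2 + 7 − 1)/4 = 5
E[X] = (1/10)·26/3 + (9/10)·5 = 161/30 ≈ 5.37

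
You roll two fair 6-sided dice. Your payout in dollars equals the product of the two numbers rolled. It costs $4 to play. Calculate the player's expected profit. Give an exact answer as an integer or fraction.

33/4 dollars

Distribution of the product of the two numbers rolled: 1 w.p. 1/36, 2 w.p. 1/18, 3 w.p. 1/18, 4 w.p. 1/12, 5 w.p. 1/18, 6 w.p. 1/9, …
E[payout] = (1/36)·1 + (1/18)·2 + (1/18)·3 + (1/12)·4 + (1/18)·5 + (1/9)·6 + (1/18)·8 + (1/36)·9 + (1/18)·10 + (1/9)·12 + (1/18)·15 + (1/36)·16 + (1/18)·18 + (1/18)·20 + (1/18)·24 + (1/36)·25 + (1/18)·30 + (1/36)·36 = 49/4
Expected profit = 49/4 − 4 = 33/4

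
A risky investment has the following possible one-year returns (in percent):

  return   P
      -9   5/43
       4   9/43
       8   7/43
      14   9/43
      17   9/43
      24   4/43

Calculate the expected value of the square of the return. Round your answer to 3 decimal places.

E[X²] = (5/43)·81 + (9/43)·16 + (7/43)·64 + (9/43)·196 + (9/43)·289 + (4/43)·576
     = 7666/43 ≈ 178.279

178.279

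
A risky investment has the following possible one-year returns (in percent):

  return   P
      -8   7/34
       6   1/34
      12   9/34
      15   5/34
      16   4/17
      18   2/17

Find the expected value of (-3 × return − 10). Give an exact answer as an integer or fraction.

E[-3x-10] = (7/34)·14 + (1/34)·(-28) + (9/34)·(-46) + (5/34)·(-55) + (4/17)·(-58) + (2/17)·(-64)
     = -1339/34

-1339/34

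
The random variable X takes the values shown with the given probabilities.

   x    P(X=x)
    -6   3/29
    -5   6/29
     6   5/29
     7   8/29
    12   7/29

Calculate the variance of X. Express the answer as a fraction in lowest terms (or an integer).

38418/841

E[X] = (3/29)·(-6) + (6/29)·(-5) + (5/29)·6 + (8/29)·7 + (7/29)·12 = 122/29
E[X²] = (3/29)·36 + (6/29)·25 + (5/29)·36 + (8/29)·49 + (7/29)·144 = 1838/29
Var(X) = 1838/29 − (122/29)² = 38418/841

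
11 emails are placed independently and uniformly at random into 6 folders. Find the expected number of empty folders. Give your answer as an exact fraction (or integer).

Let Xⱼ=1 if folder j is empty. P(Xⱼ=1) = ((6-1)/6)^11 = 48828125/362797056.
By linearity, E[#empty] = 6·48828125/362797056 = 48828125/60466176.

48828125/60466176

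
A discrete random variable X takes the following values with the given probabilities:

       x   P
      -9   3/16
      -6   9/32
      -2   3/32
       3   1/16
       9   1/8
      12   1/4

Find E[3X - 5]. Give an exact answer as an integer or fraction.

E[3x-5] = (3/16)·(-32) + (9/32)·(-23) + (3/32)·(-11) + (1/16)·4 + (1/8)·22 + (1/4)·31
     = -11/4

-11/4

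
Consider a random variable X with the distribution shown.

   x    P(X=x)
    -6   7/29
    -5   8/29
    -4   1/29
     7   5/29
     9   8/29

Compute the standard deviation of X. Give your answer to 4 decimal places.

6.8122

E[X] = 21/29, E[X²] = 1361/29
Var(X) = E[X²] − (E[X])² = 1361/29 − 441/841 = 39028/841
SD(X) = √(39028/841) ≈ 6.8122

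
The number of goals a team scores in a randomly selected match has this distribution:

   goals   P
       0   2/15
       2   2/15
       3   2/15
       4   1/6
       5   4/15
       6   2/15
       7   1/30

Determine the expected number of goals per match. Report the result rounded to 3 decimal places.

3.700

E[X] = (2/15)·0 + (2/15)·2 + (2/15)·3 + (1/6)·4 + (4/15)·5 + (2/15)·6 + (1/30)·7
     = 37/10 ≈ 3.700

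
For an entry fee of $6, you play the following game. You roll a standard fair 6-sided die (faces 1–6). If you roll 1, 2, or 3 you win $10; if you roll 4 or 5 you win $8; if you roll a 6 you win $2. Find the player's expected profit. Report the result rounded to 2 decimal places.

$2.00

E[payout] = (1/6)·2 + (1/3)·8 + (1/2)·10 = 8
Expected profit = 8 − 6 = 2 ≈ $2.00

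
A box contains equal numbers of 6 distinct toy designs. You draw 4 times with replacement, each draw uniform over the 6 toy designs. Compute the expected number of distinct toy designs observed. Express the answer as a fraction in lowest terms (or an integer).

Let Xⱼ=1 if type j appears at least once. P(Xⱼ=1) = 1 − ((6−1)/6)^4 = 671/1296.
E[#distinct] = 6·671/1296 = 671/216.

671/216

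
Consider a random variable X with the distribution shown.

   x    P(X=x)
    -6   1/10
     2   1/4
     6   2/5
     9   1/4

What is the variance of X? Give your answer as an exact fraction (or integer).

E[X] = (1/10)·(-6) + (1/4)·2 + (2/5)·6 + (1/4)·9 = 91/20
E[X²] = (1/10)·36 + (1/4)·4 + (2/5)·36 + (1/4)·81 = 157/4
Var(X) = 157/4 − (91/20)² = 7419/400

7419/400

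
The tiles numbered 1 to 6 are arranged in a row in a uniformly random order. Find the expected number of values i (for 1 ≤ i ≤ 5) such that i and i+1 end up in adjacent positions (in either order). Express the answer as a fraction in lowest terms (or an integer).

5/3

For each i ∈ {1,…,5}, let Xᵢ = 1 if i and i+1 are adjacent. P(Xᵢ=1) = 2·(6−1)!/6! = 2/6.
By linearity, E[ΣXᵢ] = (5)·(2/6) = 5/3.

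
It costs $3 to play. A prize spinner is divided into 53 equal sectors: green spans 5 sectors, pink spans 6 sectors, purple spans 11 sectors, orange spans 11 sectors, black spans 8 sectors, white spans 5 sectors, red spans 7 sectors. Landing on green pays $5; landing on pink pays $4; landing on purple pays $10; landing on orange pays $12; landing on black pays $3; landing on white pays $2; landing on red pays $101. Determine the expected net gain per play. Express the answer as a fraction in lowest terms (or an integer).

E[payout] = (5/53)·5 + (6/53)·4 + (11/53)·10 + (11/53)·12 + (8/53)·3 + (5/53)·2 + (7/53)·101 = 1032/53
Expected profit = 1032/53 − 3 = 873/53

873/53 dollars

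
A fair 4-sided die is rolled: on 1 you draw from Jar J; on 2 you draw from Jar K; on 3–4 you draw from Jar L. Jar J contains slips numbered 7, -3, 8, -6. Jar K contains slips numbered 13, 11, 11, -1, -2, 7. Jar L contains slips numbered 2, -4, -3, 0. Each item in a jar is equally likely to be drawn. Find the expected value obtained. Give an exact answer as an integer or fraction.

11/8

E[X | Jar J] = (7 − 3 + 8 − 6)/4 = 3/2
E[X | Jar K] = (13 + 11 + 11 − 1 − 2 + 7)/6 = 13/2
E[X | Jar L] = (2 − 4 − 3 + 0)/4 = -5/4
E[X] = (1/4)·3/2 + (1/4)·13/2 + (1/2)·(-5/4) = 11/8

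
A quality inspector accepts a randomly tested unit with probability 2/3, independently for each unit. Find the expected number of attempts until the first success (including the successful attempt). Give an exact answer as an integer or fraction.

3/2

For a geometric distribution, E[trials] = 1/p = 1/(2/3) = 3/2.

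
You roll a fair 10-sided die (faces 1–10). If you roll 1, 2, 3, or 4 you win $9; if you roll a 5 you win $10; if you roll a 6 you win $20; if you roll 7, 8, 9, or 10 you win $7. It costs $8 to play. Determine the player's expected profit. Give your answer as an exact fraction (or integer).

E[payout] = (2/5)·7 + (2/5)·9 + (1/10)·10 + (1/10)·20 = 47/5
Expected profit = 47/5 − 8 = 7/5

7/5 dollars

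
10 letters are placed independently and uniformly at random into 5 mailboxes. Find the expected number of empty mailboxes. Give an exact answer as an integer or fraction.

1048576/1953125

Let Xⱼ=1 if mailbox j is empty. P(Xⱼ=1) = ((5-1)/5)^10 = 1048576/9765625.
By linearity, E[#empty] = 5·1048576/9765625 = 1048576/1953125.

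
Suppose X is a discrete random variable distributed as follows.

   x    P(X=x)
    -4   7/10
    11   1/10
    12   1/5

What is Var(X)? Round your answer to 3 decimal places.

E[X] = (7/10)·(-4) + (1/10)·11 + (1/5)·12 = 7/10
E[X²] = (7/10)·16 + (1/10)·121 + (1/5)·144 = 521/10
Var(X) = 521/10 − (7/10)² = 5161/100 ≈ 51.610

51.610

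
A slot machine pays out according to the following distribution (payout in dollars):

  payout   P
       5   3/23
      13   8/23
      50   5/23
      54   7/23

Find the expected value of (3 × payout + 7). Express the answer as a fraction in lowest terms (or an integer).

2402/23

E[3x+7] = (3/23)·22 + (8/23)·46 + (5/23)·157 + (7/23)·169
     = 2402/23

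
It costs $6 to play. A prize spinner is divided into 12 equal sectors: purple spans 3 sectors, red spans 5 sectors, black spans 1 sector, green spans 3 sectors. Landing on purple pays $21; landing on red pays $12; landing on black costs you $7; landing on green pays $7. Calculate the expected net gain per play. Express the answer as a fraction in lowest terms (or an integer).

E[payout] = (3/12)·21 + (5/12)·12 + (1/12)·(-7) + (3/12)·7 = 137/12
Expected profit = 137/12 − 6 = 65/12

65/12 dollars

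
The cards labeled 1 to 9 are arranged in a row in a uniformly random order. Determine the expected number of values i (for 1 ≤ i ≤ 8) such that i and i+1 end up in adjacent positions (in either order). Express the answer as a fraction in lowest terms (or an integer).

For each i ∈ {1,…,8}, let Xᵢ = 1 if i and i+1 are adjacent. P(Xᵢ=1) = 2·(9−1)!/9! = 2/9.
By linearity, E[ΣXᵢ] = (8)·(2/9) = 16/9.

16/9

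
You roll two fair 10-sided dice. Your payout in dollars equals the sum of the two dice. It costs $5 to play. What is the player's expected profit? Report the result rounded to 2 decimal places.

$6.00

Distribution of the sum of the two dice: 2 w.p. 1/100, 3 w.p. 1/50, 4 w.p. 3/100, 5 w.p. 1/25, 6 w.p. 1/20, 7 w.p. 3/50, …
E[payout] = (1/100)·2 + (1/50)·3 + (3/100)·4 + (1/25)·5 + (1/20)·6 + (3/50)·7 + (7/100)·8 + (2/25)·9 + (9/100)·10 + (1/10)·11 + (9/100)·12 + (2/25)·13 + (7/100)·14 + (3/50)·15 + (1/20)·16 + (1/25)·17 + (3/100)·18 + (1/50)·19 + (1/100)·20 = 11
Expected profit = 11 − 5 = 6 ≈ $6.00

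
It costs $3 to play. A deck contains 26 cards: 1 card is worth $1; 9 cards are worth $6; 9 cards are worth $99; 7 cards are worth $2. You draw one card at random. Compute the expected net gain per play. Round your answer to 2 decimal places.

E[payout] = (1/26)·1 + (9/26)·6 + (9/26)·99 + (7/26)·2 = 480/13
Expected profit = 480/13 − 3 = 441/13 ≈ $33.92

$33.92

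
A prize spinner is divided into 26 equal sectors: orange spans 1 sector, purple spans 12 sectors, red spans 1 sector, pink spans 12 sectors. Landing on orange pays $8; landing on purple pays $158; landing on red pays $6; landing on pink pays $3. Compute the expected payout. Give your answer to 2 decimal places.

$74.85

E[payout] = (1/26)·8 + (12/26)·158 + (1/26)·6 + (12/26)·3 = 973/13
≈ $74.85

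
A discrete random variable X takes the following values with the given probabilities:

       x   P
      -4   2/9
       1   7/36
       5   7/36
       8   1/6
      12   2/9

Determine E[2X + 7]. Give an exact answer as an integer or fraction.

140/9

E[2x+7] = (2/9)·(-1) + (7/36)·9 + (7/36)·17 + (1/6)·23 + (2/9)·31
     = 140/9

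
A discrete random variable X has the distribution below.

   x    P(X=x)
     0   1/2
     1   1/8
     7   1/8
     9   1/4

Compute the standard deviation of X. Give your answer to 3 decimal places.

3.992

E[X] = 13/4, E[X²] = 53/2
Var(X) = E[X²] − (E[X])² = 53/2 − 169/16 = 255/16
SD(X) = √(255/16) ≈ 3.992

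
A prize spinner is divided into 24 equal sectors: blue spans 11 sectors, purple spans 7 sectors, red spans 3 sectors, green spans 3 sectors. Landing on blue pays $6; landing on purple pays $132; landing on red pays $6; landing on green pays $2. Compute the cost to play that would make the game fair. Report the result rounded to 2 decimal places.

E[payout] = (11/24)·6 + (7/24)·132 + (3/24)·6 + (3/24)·2 = 169/4
Fair fee = E[payout] = 169/4 ≈ $42.25

$42.25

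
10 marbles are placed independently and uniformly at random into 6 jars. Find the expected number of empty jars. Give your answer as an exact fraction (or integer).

Let Xⱼ=1 if jar j is empty. P(Xⱼ=1) = ((6-1)/6)^10 = 9765625/60466176.
By linearity, E[#empty] = 6·9765625/60466176 = 9765625/10077696.

9765625/10077696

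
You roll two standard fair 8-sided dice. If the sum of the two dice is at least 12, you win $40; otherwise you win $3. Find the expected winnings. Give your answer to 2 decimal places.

E[payout] = (49/64)·3 + (15/64)·40 = 747/64
≈ $11.67

$11.67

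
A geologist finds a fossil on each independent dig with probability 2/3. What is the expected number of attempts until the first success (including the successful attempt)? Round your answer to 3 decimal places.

1.500

For a geometric distribution, E[trials] = 1/p = 1/(2/3) = 3/2.
≈ 1.500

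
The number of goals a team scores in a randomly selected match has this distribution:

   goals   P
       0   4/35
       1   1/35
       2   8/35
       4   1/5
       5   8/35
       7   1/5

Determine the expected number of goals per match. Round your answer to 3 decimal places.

E[X] = (4/35)·0 + (1/35)·1 + (8/35)·2 + (1/5)·4 + (8/35)·5 + (1/5)·7
     = 134/35 ≈ 3.829

3.829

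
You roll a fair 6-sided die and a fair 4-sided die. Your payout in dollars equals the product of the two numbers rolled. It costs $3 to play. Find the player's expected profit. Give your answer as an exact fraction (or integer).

Distribution of the product of the two numbers rolled: 1 w.p. 1/24, 2 w.p. 1/12, 3 w.p. 1/12, 4 w.p. 1/8, 5 w.p. 1/24, 6 w.p. 1/8, …
E[payout] = (1/24)·1 + (1/12)·2 + (1/12)·3 + (1/8)·4 + (1/24)·5 + (1/8)·6 + (1/12)·8 + (1/24)·9 + (1/24)·10 + (1/8)·12 + (1/24)·15 + (1/24)·16 + (1/24)·18 + (1/24)·20 + (1/24)·24 = 35/4
Expected profit = 35/4 − 3 = 23/4

23/4 dollars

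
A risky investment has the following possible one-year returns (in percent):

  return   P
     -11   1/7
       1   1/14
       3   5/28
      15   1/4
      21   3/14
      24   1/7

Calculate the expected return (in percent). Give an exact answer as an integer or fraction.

75/7

E[X] = (1/7)·(-11) + (1/14)·1 + (5/28)·3 + (1/4)·15 + (3/14)·21 + (1/7)·24
     = 75/7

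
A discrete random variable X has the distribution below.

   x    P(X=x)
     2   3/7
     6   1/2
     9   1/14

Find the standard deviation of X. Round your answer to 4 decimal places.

E[X] = 9/2, E[X²] = 51/2
Var(X) = E[X²] − (E[X])² = 51/2 − 81/4 = 21/4
SD(X) = √(21/4) ≈ 2.2913

2.2913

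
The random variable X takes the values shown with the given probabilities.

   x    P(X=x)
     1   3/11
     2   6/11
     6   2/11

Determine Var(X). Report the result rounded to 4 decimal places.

2.9752

E[X] = (3/11)·1 + (6/11)·2 + (2/11)·6 = 27/11
E[X²] = (3/11)·1 + (6/11)·4 + (2/11)·36 = 9
Var(X) = 9 − (27/11)² = 360/121 ≈ 2.9752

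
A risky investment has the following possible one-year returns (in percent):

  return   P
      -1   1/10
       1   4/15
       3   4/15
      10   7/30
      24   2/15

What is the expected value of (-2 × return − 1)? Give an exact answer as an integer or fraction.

E[-2x-1] = (1/10)·1 + (4/15)·(-3) + (4/15)·(-7) + (7/30)·(-21) + (2/15)·(-49)
     = -14

-14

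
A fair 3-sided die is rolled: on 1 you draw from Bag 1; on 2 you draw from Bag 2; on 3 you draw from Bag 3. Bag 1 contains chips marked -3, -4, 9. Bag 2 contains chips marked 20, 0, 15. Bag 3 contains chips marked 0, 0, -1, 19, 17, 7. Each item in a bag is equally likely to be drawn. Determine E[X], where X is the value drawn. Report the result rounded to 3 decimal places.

E[X | Bag 1] = (-3 − 4 + 9)/3 = 2/3
E[X | Bag 2] = (20 + 0 + 15)/3 = 35/3
E[X | Bag 3] = (0 + 0 − 1 + 19 + 17 + 7)/6 = 7
E[X] = (1/3)·2/3 + (1/3)·35/3 + (1/3)·7 = 58/9 ≈ 6.444

6.444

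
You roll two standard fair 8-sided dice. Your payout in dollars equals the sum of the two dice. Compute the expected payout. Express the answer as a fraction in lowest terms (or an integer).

$9

Distribution of the sum of the two dice: 2 w.p. 1/64, 3 w.p. 1/32, 4 w.p. 3/64, 5 w.p. 1/16, 6 w.p. 5/64, 7 w.p. 3/32, …
E[payout] = (1/64)·2 + (1/32)·3 + (3/64)·4 + (1/16)·5 + (5/64)·6 + (3/32)·7 + (7/64)·8 + (1/8)·9 + (7/64)·10 + (3/32)·11 + (5/64)·12 + (1/16)·13 + (3/64)·14 + (1/32)·15 + (1/64)·16 = 9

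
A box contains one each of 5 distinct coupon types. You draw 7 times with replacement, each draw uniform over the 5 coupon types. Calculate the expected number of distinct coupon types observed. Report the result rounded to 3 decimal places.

Let Xⱼ=1 if type j appears at least once. P(Xⱼ=1) = 1 − ((5−1)/5)^7 = 61741/78125.
E[#distinct] = 5·61741/78125 = 61741/15625.
≈ 3.951

3.951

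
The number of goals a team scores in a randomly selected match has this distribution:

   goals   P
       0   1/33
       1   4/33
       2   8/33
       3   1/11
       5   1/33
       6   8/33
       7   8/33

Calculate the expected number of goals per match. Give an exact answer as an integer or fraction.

46/11

E[X] = (1/33)·0 + (4/33)·1 + (8/33)·2 + (1/11)·3 + (1/33)·5 + (8/33)·6 + (8/33)·7
     = 46/11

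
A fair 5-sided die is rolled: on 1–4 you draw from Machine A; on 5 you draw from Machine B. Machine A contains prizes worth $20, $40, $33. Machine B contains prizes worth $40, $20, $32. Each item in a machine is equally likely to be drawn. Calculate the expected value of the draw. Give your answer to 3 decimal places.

E[X | Machine A] = (20 + 40 + 33)/3 = 31
E[X | Machine B] = (40 + 20 + 32)/3 = 92/3
E[X] = (4/5)·31 + (1/5)·92/3 = 464/15 ≈ 30.933

$30.933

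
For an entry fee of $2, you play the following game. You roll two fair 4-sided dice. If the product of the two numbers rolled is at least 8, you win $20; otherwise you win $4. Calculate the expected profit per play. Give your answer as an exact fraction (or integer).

$8

E[payout] = (5/8)·4 + (3/8)·20 = 10
Expected profit = 10 − 2 = 8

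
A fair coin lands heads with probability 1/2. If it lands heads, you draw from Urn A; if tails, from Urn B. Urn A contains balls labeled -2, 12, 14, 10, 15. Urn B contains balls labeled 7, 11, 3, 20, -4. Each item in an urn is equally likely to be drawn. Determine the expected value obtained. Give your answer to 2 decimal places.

E[X | Urn A] = (-2 + 12 + 14 + 10 + 15)/5 = 49/5
E[X | Urn B] = (7 + 11 + 3 + 20 − 4)/5 = 37/5
E[X] = (1/2)·49/5 + (1/2)·37/5 = 43/5 ≈ 8.60

8.60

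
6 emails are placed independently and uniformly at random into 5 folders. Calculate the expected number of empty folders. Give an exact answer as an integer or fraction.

4096/3125

Let Xⱼ=1 if folder j is empty. P(Xⱼ=1) = ((5-1)/5)^6 = 4096/15625.
By linearity, E[#empty] = 5·4096/15625 = 4096/3125.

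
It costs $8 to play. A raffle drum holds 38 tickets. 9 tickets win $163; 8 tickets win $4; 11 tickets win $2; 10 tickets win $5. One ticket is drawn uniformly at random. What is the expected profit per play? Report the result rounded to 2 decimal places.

$33.34

E[payout] = (9/38)·163 + (8/38)·4 + (11/38)·2 + (10/38)·5 = 1571/38
Expected profit = 1571/38 − 8 = 1267/38 ≈ $33.34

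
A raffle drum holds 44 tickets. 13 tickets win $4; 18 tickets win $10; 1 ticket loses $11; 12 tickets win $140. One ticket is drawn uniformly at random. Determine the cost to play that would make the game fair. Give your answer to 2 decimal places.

E[payout] = (13/44)·4 + (18/44)·10 + (1/44)·(-11) + (12/44)·140 = 1901/44
Fair fee = E[payout] = 1901/44 ≈ $43.20

$43.20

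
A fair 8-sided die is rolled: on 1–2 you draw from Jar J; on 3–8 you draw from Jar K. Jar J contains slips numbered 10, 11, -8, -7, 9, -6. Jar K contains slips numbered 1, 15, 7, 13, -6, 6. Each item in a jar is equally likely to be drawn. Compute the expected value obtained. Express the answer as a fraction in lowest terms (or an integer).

E[X | Jar J] = (10 + 11 − 8 − 7 + 9 − 6)/6 = 3/2
E[X | Jar K] = (1 + 15 + 7 + 13 − 6 + 6)/6 = 6
E[X] = (1/4)·3/2 + (3/4)·6 = 39/8

39/8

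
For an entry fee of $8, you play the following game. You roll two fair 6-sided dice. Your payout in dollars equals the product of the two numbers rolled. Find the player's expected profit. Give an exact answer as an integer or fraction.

Distribution of the product of the two numbers rolled: 1 w.p. 1/36, 2 w.p. 1/18, 3 w.p. 1/18, 4 w.p. 1/12, 5 w.p. 1/18, 6 w.p. 1/9, …
E[payout] = (1/36)·1 + (1/18)·2 + (1/18)·3 + (1/12)·4 + (1/18)·5 + (1/9)·6 + (1/18)·8 + (1/36)·9 + (1/18)·10 + (1/9)·12 + (1/18)·15 + (1/36)·16 + (1/18)·18 + (1/18)·20 + (1/18)·24 + (1/36)·25 + (1/18)·30 + (1/36)·36 = 49/4
Expected profit = 49/4 − 8 = 17/4

17/4 dollars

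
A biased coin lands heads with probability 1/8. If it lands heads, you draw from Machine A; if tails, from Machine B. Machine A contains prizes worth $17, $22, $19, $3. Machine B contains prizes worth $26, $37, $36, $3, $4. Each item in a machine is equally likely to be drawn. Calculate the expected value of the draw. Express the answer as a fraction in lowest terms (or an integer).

E[X | Machine A] = (17 + 22 + 19 + 3)/4 = 61/4
E[X | Machine B] = (26 + 37 + 36 + 3 + 4)/5 = 106/5
E[X] = (1/8)·61/4 + (7/8)·106/5 = 3273/160

3273/160 dollars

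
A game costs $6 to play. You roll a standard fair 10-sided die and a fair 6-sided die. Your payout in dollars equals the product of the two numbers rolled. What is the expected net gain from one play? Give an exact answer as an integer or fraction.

Distribution of the product of the two numbers rolled: 1 w.p. 1/60, 2 w.p. 1/30, 3 w.p. 1/30, 4 w.p. 1/20, 5 w.p. 1/30, 6 w.p. 1/15, …
E[payout] = (1/60)·1 + (1/30)·2 + (1/30)·3 + (1/20)·4 + (1/30)·5 + (1/15)·6 + (1/60)·7 + (1/20)·8 + (1/30)·9 + (1/20)·10 + (1/15)·12 + (1/60)·14 + (1/30)·15 + (1/30)·16 + (1/20)·18 + (1/20)·20 + (1/60)·21 + (1/20)·24 + (1/60)·25 + (1/60)·27 + (1/60)·28 + (1/20)·30 + (1/60)·32 + (1/60)·35 + (1/30)·36 + (1/30)·40 + (1/60)·42 + (1/60)·45 + (1/60)·48 + (1/60)·50 + (1/60)·54 + (1/60)·60 = 77/4
Expected profit = 77/4 − 6 = 53/4

53/4 dollars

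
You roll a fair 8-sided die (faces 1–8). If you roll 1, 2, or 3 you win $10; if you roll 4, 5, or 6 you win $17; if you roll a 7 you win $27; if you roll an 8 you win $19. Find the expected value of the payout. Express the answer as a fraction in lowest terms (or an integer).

127/8 dollars

E[payout] = (3/8)·10 + (3/8)·17 + (1/8)·19 + (1/8)·27 = 127/8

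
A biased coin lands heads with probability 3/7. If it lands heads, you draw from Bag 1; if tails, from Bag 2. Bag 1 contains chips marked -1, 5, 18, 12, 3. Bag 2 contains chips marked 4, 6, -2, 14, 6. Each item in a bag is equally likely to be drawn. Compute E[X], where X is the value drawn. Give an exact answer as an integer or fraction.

E[X | Bag 1] = (-1 + 5 + 18 + 12 + 3)/5 = 37/5
E[X | Bag 2] = (4 + 6 − 2 + 14 + 6)/5 = 28/5
E[X] = (3/7)·37/5 + (4/7)·28/5 = 223/35

223/35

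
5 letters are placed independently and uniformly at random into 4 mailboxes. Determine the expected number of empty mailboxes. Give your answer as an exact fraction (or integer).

Let Xⱼ=1 if mailbox j is empty. P(Xⱼ=1) = ((4-1)/4)^5 = 243/1024.
By linearity, E[#empty] = 4·243/1024 = 243/256.

243/256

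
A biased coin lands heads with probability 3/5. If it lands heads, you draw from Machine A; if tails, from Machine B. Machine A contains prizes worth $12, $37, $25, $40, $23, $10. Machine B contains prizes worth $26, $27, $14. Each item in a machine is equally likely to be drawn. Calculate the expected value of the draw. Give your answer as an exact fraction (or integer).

E[X | Machine A] = (12 + 37 + 25 + 40 + 23 + 10)/6 = 49/2
E[X | Machine B] = (26 + 27 + 14)/3 = 67/3
E[X] = (3/5)·49/2 + (2/5)·67/3 = 709/30

709/30 dollars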